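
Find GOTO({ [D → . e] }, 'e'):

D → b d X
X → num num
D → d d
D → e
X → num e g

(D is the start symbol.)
GOTO(I, 'e') = CLOSURE({ [A → αX.β] : [A → α.Xβ] ∈ I, X = 'e' })

Items with dot before 'e', with the dot advanced:
  [D → . e] → [D → e .]
Closure adds nothing (no advanced item has the dot before a non-terminal).

GOTO = { [D → e .] }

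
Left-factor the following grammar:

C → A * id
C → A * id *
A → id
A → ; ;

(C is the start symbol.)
C → A * id C'
C' → ε
C' → *
A → id
A → ; ;

Left-factoring transforms A → αβ₁ | αβ₂ into A → αA' and A' → β₁ | β₂
(α is the longest common prefix among the alternatives). Repeat until
no nonterminal has two alternatives with a common prefix.

Round 1: C has alternatives sharing prefix 'A * id'. Introduce C': C → A * id C'
  Add: C' → ε
  Add: C' → *

No remaining common prefixes — done.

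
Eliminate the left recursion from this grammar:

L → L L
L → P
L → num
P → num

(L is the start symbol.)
L is directly left-recursive. The standard transformation for
  A → A α₁ | ... | A α_m | β₁ | ... | β_n
is
  A  → β₁ A' | ... | β_n A'
  A' → α₁ A' | ... | α_m A' | ε

L → P becomes L → P L'
L → num becomes L → num L'
L → L L becomes L' → L L'
Add L' → ε

Productions for other non-terminals are unchanged:
  P → num

Resulting grammar:
L → P L'
L → num L'
L' → L L'
L' → ε
P → num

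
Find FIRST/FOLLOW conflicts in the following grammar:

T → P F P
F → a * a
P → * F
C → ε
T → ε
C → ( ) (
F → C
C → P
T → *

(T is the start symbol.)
Yes. F → a '*' a with FOLLOW(F) on { 'a' }; C → '(' ')' '(' with FOLLOW(C) on { '(' }; C → P with FOLLOW(C) on { '*' }

Nullable non-terminals: C, F, T.
FIRST sets used below: FIRST(P) = { '*' }, FIRST(C) = { '(', '*', ε }

C: nullable alternative(s) C → ε; FOLLOW(C) = { $, '(', '*', 'a' }
  C → ε: FIRST \ {ε} = { } — this is the only nullable alternative, skip
  C → ( ) (: FIRST \ {ε} = { '(' } — overlaps FOLLOW(C) on { '(' }: CONFLICT
  C → P: FIRST \ {ε} = { '*' } — overlaps FOLLOW(C) on { '*' }: CONFLICT

F: nullable alternative(s) F → C; FOLLOW(F) = { $, '(', '*', 'a' }
  F → a * a: FIRST \ {ε} = { 'a' } — overlaps FOLLOW(F) on { 'a' }: CONFLICT
  F → C: FIRST \ {ε} = { '(', '*' } — this is the only nullable alternative, skip

T: nullable alternative(s) T → ε; FOLLOW(T) = { $ }
  T → P F P: FIRST \ {ε} = { '*' } — disjoint from FOLLOW(T)
  T → ε: FIRST \ {ε} = { } — this is the only nullable alternative, skip
  T → *: FIRST \ {ε} = { '*' } — disjoint from FOLLOW(T)

P has no nullable alternative, so no FIRST/FOLLOW check is needed there.

So the grammar has 3 FIRST/FOLLOW conflicts (marked CONFLICT above).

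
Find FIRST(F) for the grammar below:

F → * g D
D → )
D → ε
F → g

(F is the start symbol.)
To compute FIRST(F), examine every production with F on the left-hand side, reading each right-hand side left to right until a non-nullable symbol is reached.

From F → * g D:
  - '*' is a terminal: add '*' and stop
From F → g:
  - g is a terminal: add 'g' and stop

Collecting: FIRST(F) = { '*', 'g' }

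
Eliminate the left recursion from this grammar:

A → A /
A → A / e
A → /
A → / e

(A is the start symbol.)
A is directly left-recursive. The standard transformation for
  A → A α₁ | ... | A α_m | β₁ | ... | β_n
is
  A  → β₁ A' | ... | β_n A'
  A' → α₁ A' | ... | α_m A' | ε

A → / becomes A → / A'
A → / e becomes A → / e A'
A → A / becomes A' → / A'
A → A / e becomes A' → / e A'
Add A' → ε

Resulting grammar:
A → / A'
A → / e A'
A' → / A'
A' → / e A'
A' → ε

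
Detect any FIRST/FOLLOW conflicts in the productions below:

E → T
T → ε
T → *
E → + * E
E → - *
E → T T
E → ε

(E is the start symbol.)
Yes. T → '*' with FOLLOW(T) on { '*' }

Nullable non-terminals: E, T.
FIRST sets used below: FIRST(T) = { '*', ε }

E: nullable alternative(s) E → T, E → T T, E → ε; FOLLOW(E) = { $ }
  E → T: FIRST \ {ε} = { '*' } — disjoint from FOLLOW(E)
  E → + * E: FIRST \ {ε} = { '+' } — disjoint from FOLLOW(E)
  E → - *: FIRST \ {ε} = { '-' } — disjoint from FOLLOW(E)
  E → T T: FIRST \ {ε} = { '*' } — disjoint from FOLLOW(E)
  E → ε: FIRST \ {ε} = { } — disjoint from FOLLOW(E)

T: nullable alternative(s) T → ε; FOLLOW(T) = { $, '*' }
  T → ε: FIRST \ {ε} = { } — this is the only nullable alternative, skip
  T → *: FIRST \ {ε} = { '*' } — overlaps FOLLOW(T) on { '*' }: CONFLICT

So the grammar has 1 FIRST/FOLLOW conflict (marked CONFLICT above).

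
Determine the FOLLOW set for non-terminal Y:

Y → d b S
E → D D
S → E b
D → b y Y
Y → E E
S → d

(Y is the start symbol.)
{ $, 'b' }

To compute FOLLOW(Y), find every occurrence of Y on a right-hand side N → α Y β: add FIRST(β) \ {ε}, and if β is empty or nullable also add FOLLOW(N). Iterate to a fixed point.

Y is the start symbol, so $ ∈ FOLLOW(Y).
In D → b y Y: Y is at the end, add FOLLOW(D)

The FOLLOW sets referred to above (computed the same way, to a fixed point):
  FOLLOW(D) = { $, 'b' }

Taking the union: FOLLOW(Y) = { $, 'b' }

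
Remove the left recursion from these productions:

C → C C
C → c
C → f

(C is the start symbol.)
C → c C'
C → f C'
C' → C C'
C' → ε

C is directly left-recursive. The standard transformation for
  A → A α₁ | ... | A α_m | β₁ | ... | β_n
is
  A  → β₁ A' | ... | β_n A'
  A' → α₁ A' | ... | α_m A' | ε

C → c becomes C → c C'
C → f becomes C → f C'
C → C C becomes C' → C C'
Add C' → ε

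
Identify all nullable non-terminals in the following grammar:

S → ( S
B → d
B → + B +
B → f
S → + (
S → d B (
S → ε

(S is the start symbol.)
ε-productions: S → ε
So S is immediately nullable.
No further non-terminal can be added: every production for the remaining non-terminals contains a terminal or a non-nullable non-terminal.
Nullable = { 'S' }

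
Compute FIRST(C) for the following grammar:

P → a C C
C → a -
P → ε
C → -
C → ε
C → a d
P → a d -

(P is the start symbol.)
{ '-', 'a', ε }

To compute FIRST(C), examine every production with C on the left-hand side, reading each right-hand side left to right until a non-nullable symbol is reached.

From C → a -:
  - a is a terminal: add 'a' and stop
From C → -:
  - '-' is a terminal: add '-' and stop
From C → ε:
  - ε-production, so ε ∈ FIRST(C)
From C → a d:
  - a is a terminal: add 'a' and stop

Collecting: FIRST(C) = { '-', 'a', ε }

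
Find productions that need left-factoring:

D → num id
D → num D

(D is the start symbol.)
Left-factoring is needed when two productions for the same non-terminal
share a common prefix on the right-hand side.

Productions for D:
  D → num id
  D → num D

Found common prefix 'num' in productions for D

Answer: Yes, D has productions with common prefix 'num'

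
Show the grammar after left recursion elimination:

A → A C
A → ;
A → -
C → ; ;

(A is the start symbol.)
A → ; A'
A → - A'
A' → C A'
A' → ε
C → ; ;

A is directly left-recursive. The standard transformation for
  A → A α₁ | ... | A α_m | β₁ | ... | β_n
is
  A  → β₁ A' | ... | β_n A'
  A' → α₁ A' | ... | α_m A' | ε

A → ; becomes A → ; A'
A → - becomes A → - A'
A → A C becomes A' → C A'
Add A' → ε

Productions for other non-terminals are unchanged:
  C → ; ;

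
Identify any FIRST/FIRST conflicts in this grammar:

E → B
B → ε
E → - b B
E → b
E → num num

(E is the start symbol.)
FIRST sets of the non-terminals at (or reachable through a nullable prefix from) the front of some alternative:
  FIRST(B) = { ε }

Productions for E:
  E → B: FIRST = { ε }
  E → - b B: FIRST = { '-' }
  E → b: FIRST = { 'b' }
  E → num num: FIRST = { 'num' }
B has only one production, so no FIRST/FIRST conflict is possible there.

All alternatives of each non-terminal have pairwise disjoint FIRST sets.

Answer: No FIRST/FIRST conflicts.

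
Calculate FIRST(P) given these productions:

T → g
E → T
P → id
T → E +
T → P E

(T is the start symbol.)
To compute FIRST(P), examine every production with P on the left-hand side, reading each right-hand side left to right until a non-nullable symbol is reached.

From P → id:
  - id is a terminal: add 'id' and stop

Collecting: FIRST(P) = { 'id' }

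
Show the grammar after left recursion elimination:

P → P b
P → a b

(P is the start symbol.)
P → a b P'
P' → b P'
P' → ε

P is directly left-recursive. The standard transformation for
  A → A α₁ | ... | A α_m | β₁ | ... | β_n
is
  A  → β₁ A' | ... | β_n A'
  A' → α₁ A' | ... | α_m A' | ε

P → a b becomes P → a b P'
P → P b becomes P' → b P'
Add P' → ε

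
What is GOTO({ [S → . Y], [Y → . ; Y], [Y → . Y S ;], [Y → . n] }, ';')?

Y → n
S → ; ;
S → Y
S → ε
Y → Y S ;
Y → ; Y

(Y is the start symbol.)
GOTO(I, ';') = CLOSURE({ [A → αX.β] : [A → α.Xβ] ∈ I, X = ';' })

Items with dot before ';', with the dot advanced:
  [Y → . ; Y] → [Y → ; . Y]
Closure of the advanced items:
  [Y → ; . Y] has the dot before Y: add [Y → . n], [Y → . Y S ;], [Y → . ; Y]

GOTO = { [Y → . ; Y], [Y → . Y S ;], [Y → . n], [Y → ; . Y] }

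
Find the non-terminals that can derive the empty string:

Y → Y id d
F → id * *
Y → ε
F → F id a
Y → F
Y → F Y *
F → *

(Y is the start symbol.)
A non-terminal is nullable if it can derive ε (the empty string): either it has an ε-production, or it has a production whose right-hand side consists entirely of nullable non-terminals.

ε-productions: Y → ε
So Y is immediately nullable.
No further non-terminal can be added: every production for the remaining non-terminals contains a terminal or a non-nullable non-terminal.
Nullable = { 'Y' }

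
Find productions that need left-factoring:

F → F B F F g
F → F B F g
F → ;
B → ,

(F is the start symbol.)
Left-factoring is needed when two productions for the same non-terminal
share a common prefix on the right-hand side.

Productions for F:
  F → F B F F g
  F → F B F g
  F → ;

Found common prefix 'F B F' in productions for F

Answer: Yes, F has productions with common prefix 'F B F'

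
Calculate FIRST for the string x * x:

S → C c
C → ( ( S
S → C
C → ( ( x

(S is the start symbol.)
{ 'x' }

To compute FIRST(x * x), process the symbols left to right:
Symbol x is a terminal. Add 'x' and stop.
FIRST(x * x) = { 'x' }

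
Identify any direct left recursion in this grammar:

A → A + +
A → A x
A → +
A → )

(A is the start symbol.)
Yes, A is left-recursive

Direct left recursion occurs when N → N α for some non-terminal N (the right-hand side begins with the left-hand side itself).

A → A + +: LEFT RECURSIVE (starts with A)
A → A x: LEFT RECURSIVE (starts with A)
A → +: starts with '+'
A → ): starts with ')'

The grammar has direct left recursion on: A.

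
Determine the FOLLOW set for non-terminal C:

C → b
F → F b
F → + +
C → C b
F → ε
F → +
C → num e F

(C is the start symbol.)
C is the start symbol, so $ ∈ FOLLOW(C).
In C → C b: C is followed by b, add FIRST(b) \ {ε} = { 'b' }

Taking the union: FOLLOW(C) = { $, 'b' }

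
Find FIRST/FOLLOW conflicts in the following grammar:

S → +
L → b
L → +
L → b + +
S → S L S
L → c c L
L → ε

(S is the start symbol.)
Yes. L → '+' with FOLLOW(L) on { '+' }

A FIRST/FOLLOW conflict occurs when a non-terminal N has a nullable alternative N → β (β ⇒* ε) and another alternative N → α with FIRST(α) ∩ FOLLOW(N) ≠ ∅: on such a lookahead the parser cannot decide between expanding α and letting N vanish via β.

Nullable non-terminals: L.

L: nullable alternative(s) L → ε; FOLLOW(L) = { '+' }
  L → b: FIRST \ {ε} = { 'b' } — disjoint from FOLLOW(L)
  L → +: FIRST \ {ε} = { '+' } — overlaps FOLLOW(L) on { '+' }: CONFLICT
  L → b + +: FIRST \ {ε} = { 'b' } — disjoint from FOLLOW(L)
  L → c c L: FIRST \ {ε} = { 'c' } — disjoint from FOLLOW(L)
  L → ε: FIRST \ {ε} = { } — this is the only nullable alternative, skip

S has no nullable alternative, so no FIRST/FOLLOW check is needed there.

So the grammar has 1 FIRST/FOLLOW conflict (marked CONFLICT above).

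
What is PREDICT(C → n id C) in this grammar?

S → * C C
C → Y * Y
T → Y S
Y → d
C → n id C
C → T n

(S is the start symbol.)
{ 'n' }

PREDICT(C → n id C) = (FIRST(RHS) \ {ε}) ∪ (FOLLOW(C) if ε ∈ FIRST(RHS), i.e. RHS ⇒* ε)
FIRST(n id C) = { 'n' }
ε ∉ FIRST(n id C), so FOLLOW(C) is not added.
PREDICT(C → n id C) = { 'n' }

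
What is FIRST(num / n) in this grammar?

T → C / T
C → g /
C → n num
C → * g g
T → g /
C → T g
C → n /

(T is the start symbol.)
{ 'num' }

To compute FIRST(num / n), process the symbols left to right:
Symbol num is a terminal. Add 'num' and stop.
FIRST(num / n) = { 'num' }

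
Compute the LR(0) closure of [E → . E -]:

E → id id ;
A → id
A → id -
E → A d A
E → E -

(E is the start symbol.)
{ [A → . id -], [A → . id], [E → . A d A], [E → . E -], [E → . id id ;] }

Start with: [E → . E -]
  [E → . E -] has the dot before E: add [E → . id id ;], [E → . A d A]
  [E → . A d A] has the dot before A: add [A → . id], [A → . id -]
No further items can be added.

CLOSURE = { [A → . id -], [A → . id], [E → . A d A], [E → . E -], [E → . id id ;] }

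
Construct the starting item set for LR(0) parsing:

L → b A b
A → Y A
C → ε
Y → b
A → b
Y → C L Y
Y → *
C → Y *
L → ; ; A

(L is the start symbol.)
{ [L → . ; ; A], [L → . b A b], [L' → . L] }

First, augment the grammar with L' → L
I₀ = CLOSURE({ [L' → . L] }):
  [L' → . L] has the dot before L: add [L → . b A b], [L → . ; ; A]
No further items can be added.

I₀ = { [L → . ; ; A], [L → . b A b], [L' → . L] }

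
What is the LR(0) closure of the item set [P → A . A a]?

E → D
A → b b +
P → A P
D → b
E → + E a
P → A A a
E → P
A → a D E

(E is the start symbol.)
{ [A → . a D E], [A → . b b +], [P → A . A a] }

To compute CLOSURE, for each item [A → α.Bβ] where B is a non-terminal, add [B → .γ] for all productions B → γ; repeat for the newly added items until nothing changes.

Start with: [P → A . A a]
  [P → A . A a] has the dot before A: add [A → . b b +], [A → . a D E]
No further items can be added.

CLOSURE = { [A → . a D E], [A → . b b +], [P → A . A a] }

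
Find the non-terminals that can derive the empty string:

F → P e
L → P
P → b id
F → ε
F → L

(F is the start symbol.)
A non-terminal is nullable if it can derive ε (the empty string): either it has an ε-production, or it has a production whose right-hand side consists entirely of nullable non-terminals.

ε-productions: F → ε
So F is immediately nullable.
No further non-terminal can be added: every production for the remaining non-terminals contains a terminal or a non-nullable non-terminal.
Nullable = { 'F' }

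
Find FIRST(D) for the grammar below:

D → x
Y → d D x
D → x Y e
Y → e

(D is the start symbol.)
{ 'x' }

From D → x:
  - x is a terminal: add 'x' and stop
From D → x Y e:
  - x is a terminal: add 'x' and stop

Collecting: FIRST(D) = { 'x' }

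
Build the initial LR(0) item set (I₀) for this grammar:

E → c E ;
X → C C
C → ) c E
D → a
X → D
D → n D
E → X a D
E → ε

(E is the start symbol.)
{ [C → . ) c E], [D → . a], [D → . n D], [E → . X a D], [E → . c E ;], [E → .], [E' → . E], [X → . C C], [X → . D] }

First, augment the grammar with E' → E
I₀ = CLOSURE({ [E' → . E] }):
  [E' → . E] has the dot before E: add [E → . c E ;], [E → . X a D], [E → .]
  [E → . X a D] has the dot before X: add [X → . C C], [X → . D]
  [X → . C C] has the dot before C: add [C → . ) c E]
  [X → . D] has the dot before D: add [D → . a], [D → . n D]
No further items can be added.

I₀ = { [C → . ) c E], [D → . a], [D → . n D], [E → . X a D], [E → . c E ;], [E → .], [E' → . E], [X → . C C], [X → . D] }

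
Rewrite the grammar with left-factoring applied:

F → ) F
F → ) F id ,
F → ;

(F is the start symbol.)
Left-factoring transforms A → αβ₁ | αβ₂ into A → αA' and A' → β₁ | β₂
(α is the longest common prefix among the alternatives). Repeat until
no nonterminal has two alternatives with a common prefix.

Round 1: F has alternatives sharing prefix ') F'. Introduce F': F → ) F F'
  Add: F' → ε
  Add: F' → id ,

No remaining common prefixes — done.

Resulting grammar:
F → ) F F'
F' → ε
F' → id ,
F → ;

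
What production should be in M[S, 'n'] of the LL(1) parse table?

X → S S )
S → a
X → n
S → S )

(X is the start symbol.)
To find M[S, 'n'], we find productions for S where 'n' is in the predict set (PREDICT(N → α) = (FIRST(α) \ {ε}) ∪ (FOLLOW(N) if α ⇒* ε)).

Relevant sets:
  FIRST(S) = { 'a' }

S → a: PREDICT = { 'a' }
S → S ): PREDICT = { 'a' }

M[S, 'n'] is empty (no production applies)

Answer: Empty (error entry)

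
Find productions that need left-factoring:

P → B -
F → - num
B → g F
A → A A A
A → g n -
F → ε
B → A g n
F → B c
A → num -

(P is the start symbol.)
Left-factoring is needed when two productions for the same non-terminal
share a common prefix on the right-hand side.

Productions for F:
  F → - num
  F → ε
  F → B c
Productions for B:
  B → g F
  B → A g n
Productions for A:
  A → A A A
  A → g n -
  A → num -

No common prefixes found.

Answer: No, left-factoring is not needed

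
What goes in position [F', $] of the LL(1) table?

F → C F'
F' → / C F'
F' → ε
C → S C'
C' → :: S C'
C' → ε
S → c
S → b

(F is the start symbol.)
To find M[F', $], we find productions for F' where $ is in the predict set (PREDICT(N → α) = (FIRST(α) \ {ε}) ∪ (FOLLOW(N) if α ⇒* ε)).

Relevant sets:
  FOLLOW(F') = { $ }

F' → / C F': PREDICT = { '/' }
F' → ε: PREDICT = { $ }
  $ is in predict set, so this production goes in M[F', $]

M[F', $] = F' → ε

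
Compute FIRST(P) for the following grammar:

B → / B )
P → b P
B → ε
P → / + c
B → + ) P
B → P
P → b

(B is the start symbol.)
{ '/', 'b' }

To compute FIRST(P), examine every production with P on the left-hand side, reading each right-hand side left to right until a non-nullable symbol is reached.

From P → b P:
  - b is a terminal: add 'b' and stop
From P → / + c:
  - '/' is a terminal: add '/' and stop
From P → b:
  - b is a terminal: add 'b' and stop

Collecting: FIRST(P) = { '/', 'b' }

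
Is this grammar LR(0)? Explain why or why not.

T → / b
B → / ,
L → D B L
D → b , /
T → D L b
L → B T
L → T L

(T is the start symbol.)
No. Shift-reduce conflict between [L → B T .] and [B → . / ,]

A grammar is LR(0) if no state in the canonical LR(0) collection has:
  - both a shift item (dot before a terminal) and a complete item (shift-reduce conflict), or
  - two or more complete items (reduce-reduce conflict; the accept item [T' → T .] counts as a complete item here).

Augment with T' → T and build the canonical LR(0) collection (I0 = CLOSURE({[T' → . T]}), then GOTO on every symbol after a dot until no new states appear). It has 20 states:
  I0: { [D → . b , /], [T → . / b], [T → . D L b], [T' → . T] }  — shift
  I1: { [T → / . b] }  — shift
  I2: { [B → . / ,], [D → . b , /], [L → . B T], [L → . D B L], [L → . T L], [T → . / b], [T → . D L b], [T → D . L b] }  — shift
  I3: { [T' → T .] }  — accept
  I4: { [D → b . , /] }  — shift
  I5: { [D → b , . /] }  — shift
  I6: { [D → b , / .] }  — reduce
  I7: { [B → / . ,], [T → / . b] }  — shift
  I8: { [D → . b , /], [L → B . T], [T → . / b], [T → . D L b] }  — shift
  I9: { [B → . / ,], [D → . b , /], [L → . B T], [L → . D B L], [L → . T L], [L → D . B L], [T → . / b], [T → . D L b], [T → D . L b] }  — shift
  I10: { [T → D L . b] }  — shift
  I11: { [B → . / ,], [D → . b , /], [L → . B T], [L → . D B L], [L → . T L], [L → T . L], [T → . / b], [T → . D L b] }  — shift
  I12: { [L → T L .] }  — reduce
  I13: { [T → D L b .] }  — reduce
  I14: { [B → . / ,], [D → . b , /], [L → . B T], [L → . D B L], [L → . T L], [L → B . T], [L → D B . L], [T → . / b], [T → . D L b] }  — shift
  I15: { [L → D B L .] }  — reduce
  I16: { [B → . / ,], [D → . b , /], [L → . B T], [L → . D B L], [L → . T L], [L → B T .], [L → T . L], [T → . / b], [T → . D L b] }  — shift, reduce
  I17: { [L → B T .] }  — reduce
  I18: { [B → / , .] }  — reduce
  I19: { [T → / b .] }  — reduce

Conflict in state I16:
  Shift-reduce conflict between [L → B T .] and [B → . / ,]
So the grammar is NOT LR(0).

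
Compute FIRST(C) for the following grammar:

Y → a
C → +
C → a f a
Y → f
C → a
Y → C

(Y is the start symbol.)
From C → +:
  - '+' is a terminal: add '+' and stop
From C → a f a:
  - a is a terminal: add 'a' and stop
From C → a:
  - a is a terminal: add 'a' and stop

Collecting: FIRST(C) = { '+', 'a' }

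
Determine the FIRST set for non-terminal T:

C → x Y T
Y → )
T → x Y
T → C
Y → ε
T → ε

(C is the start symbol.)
To compute FIRST(T), examine every production with T on the left-hand side, reading each right-hand side left to right until a non-nullable symbol is reached.

FIRST sets of the other non-terminals involved (by the same procedure, iterated to a fixed point):
  FIRST(C) = { 'x' }

From T → x Y:
  - x is a terminal: add 'x' and stop
From T → C:
  - C is a non-terminal: add FIRST(C) \ {ε} = { 'x' }
    C is not nullable, so stop
From T → ε:
  - ε-production, so ε ∈ FIRST(T)

Collecting: FIRST(T) = { 'x', ε }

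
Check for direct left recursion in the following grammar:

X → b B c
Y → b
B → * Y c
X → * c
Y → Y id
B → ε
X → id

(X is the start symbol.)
Yes, Y is left-recursive

X → b B c: starts with b
Y → b: starts with b
B → * Y c: starts with '*'
X → * c: starts with '*'
Y → Y id: LEFT RECURSIVE (starts with Y)
B → ε: starts with ε
X → id: starts with id

The grammar has direct left recursion on: Y.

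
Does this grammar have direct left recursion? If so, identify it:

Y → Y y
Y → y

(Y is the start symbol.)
Yes, Y is left-recursive

Y → Y y: LEFT RECURSIVE (starts with Y)
Y → y: starts with y

The grammar has direct left recursion on: Y.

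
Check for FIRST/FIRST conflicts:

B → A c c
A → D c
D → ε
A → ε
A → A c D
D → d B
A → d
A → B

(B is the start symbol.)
Yes. A → D c / A → A c D on { 'c', 'd' }; A → D c / A → d on { 'd' }; A → D c / A → B on { 'c', 'd' }; A → A c D / A → d on { 'd' }; A → A c D / A → B on { 'c', 'd' }; A → d / A → B on { 'd' }

FIRST sets of the non-terminals at (or reachable through a nullable prefix from) the front of some alternative:
  FIRST(D) = { 'd', ε }
  FIRST(A) = { 'c', 'd', ε }
  FIRST(B) = { 'c', 'd' }

Productions for A:
  A → D c: FIRST = { 'c', 'd' }
  A → ε: FIRST = { ε }
  A → A c D: FIRST = { 'c', 'd' }
  A → d: FIRST = { 'd' }
  A → B: FIRST = { 'c', 'd' }
Productions for D:
  D → ε: FIRST = { ε }
  D → d B: FIRST = { 'd' }
B has only one production, so no FIRST/FIRST conflict is possible there.

Conflict for A: A → D c and A → A c D
  Overlap: { 'c', 'd' }
Conflict for A: A → D c and A → d
  Overlap: { 'd' }
Conflict for A: A → D c and A → B
  Overlap: { 'c', 'd' }
Conflict for A: A → A c D and A → d
  Overlap: { 'd' }
Conflict for A: A → A c D and A → B
  Overlap: { 'c', 'd' }
Conflict for A: A → d and A → B
  Overlap: { 'd' }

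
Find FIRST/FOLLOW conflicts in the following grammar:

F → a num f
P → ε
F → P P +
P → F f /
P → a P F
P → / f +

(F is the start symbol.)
Yes. P → F f '/' with FOLLOW(P) on { '+', '/', 'a' }; P → a P F with FOLLOW(P) on { 'a' }; P → '/' f '+' with FOLLOW(P) on { '/' }

A FIRST/FOLLOW conflict occurs when a non-terminal N has a nullable alternative N → β (β ⇒* ε) and another alternative N → α with FIRST(α) ∩ FOLLOW(N) ≠ ∅: on such a lookahead the parser cannot decide between expanding α and letting N vanish via β.

Nullable non-terminals: P.
FIRST sets used below: FIRST(F) = { '+', '/', 'a' }

P: nullable alternative(s) P → ε; FOLLOW(P) = { '+', '/', 'a' }
  P → ε: FIRST \ {ε} = { } — this is the only nullable alternative, skip
  P → F f /: FIRST \ {ε} = { '+', '/', 'a' } — overlaps FOLLOW(P) on { '+', '/', 'a' }: CONFLICT
  P → a P F: FIRST \ {ε} = { 'a' } — overlaps FOLLOW(P) on { 'a' }: CONFLICT
  P → / f +: FIRST \ {ε} = { '/' } — overlaps FOLLOW(P) on { '/' }: CONFLICT

F has no nullable alternative, so no FIRST/FOLLOW check is needed there.

So the grammar has 3 FIRST/FOLLOW conflicts (marked CONFLICT above).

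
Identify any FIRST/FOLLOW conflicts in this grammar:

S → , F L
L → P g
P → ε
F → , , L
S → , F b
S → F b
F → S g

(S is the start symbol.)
A FIRST/FOLLOW conflict occurs when a non-terminal N has a nullable alternative N → β (β ⇒* ε) and another alternative N → α with FIRST(α) ∩ FOLLOW(N) ≠ ∅: on such a lookahead the parser cannot decide between expanding α and letting N vanish via β.

Nullable non-terminals: P.
P has a nullable alternative but only one production, so nothing to check.

F, L, S have no nullable alternative, so no FIRST/FOLLOW check is needed there.

No FIRST/FOLLOW conflicts found.

Answer: No FIRST/FOLLOW conflicts.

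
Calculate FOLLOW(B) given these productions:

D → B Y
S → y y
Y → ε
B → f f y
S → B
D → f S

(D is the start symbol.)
{ $ }

In D → B Y: B is followed by Y, add FIRST(Y) \ {ε} = { }
  Y is nullable, so also add FOLLOW(D)
In S → B: B is at the end, add FOLLOW(S)

The FOLLOW sets referred to above (computed the same way, to a fixed point):
  FOLLOW(D) = { $ }
  FOLLOW(S) = { $ }

Taking the union: FOLLOW(B) = { $ }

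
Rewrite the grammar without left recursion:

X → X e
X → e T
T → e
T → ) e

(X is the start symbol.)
X is directly left-recursive. The standard transformation for
  A → A α₁ | ... | A α_m | β₁ | ... | β_n
is
  A  → β₁ A' | ... | β_n A'
  A' → α₁ A' | ... | α_m A' | ε

X → e T becomes X → e T X'
X → X e becomes X' → e X'
Add X' → ε

Productions for other non-terminals are unchanged:
  T → e
  T → ) e

Resulting grammar:
X → e T X'
X' → e X'
X' → ε
T → e
T → ) e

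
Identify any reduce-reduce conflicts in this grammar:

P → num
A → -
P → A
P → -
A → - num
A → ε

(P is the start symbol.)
A reduce-reduce conflict occurs when an LR(0) state has two complete items [A → α .] and [B → β .] — both call for a reduction, and with no lookahead the parser cannot choose between them.

Augment with P' → P and build the canonical LR(0) collection (I0 = CLOSURE({[P' → . P]}), then GOTO on every symbol after a dot until no new states appear). It has 6 states:
  I0: { [A → . - num], [A → . -], [A → .], [P → . -], [P → . A], [P → . num], [P' → . P] }  — shift, reduce
  I1: { [A → - . num], [A → - .], [P → - .] }  — shift, 2 reduces
  I2: { [P → A .] }  — reduce
  I3: { [P' → P .] }  — accept
  I4: { [P → num .] }  — reduce
  I5: { [A → - num .] }  — reduce

I1 contains complete items [A → - .], [P → - .] — reduce-reduce conflict.

Answer: Yes — I1: [A → - .] vs [P → - .]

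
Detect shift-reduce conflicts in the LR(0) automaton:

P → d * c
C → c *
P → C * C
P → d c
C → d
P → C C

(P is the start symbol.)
Yes — I4: [C → d .] vs [P → d . * c]

Augment with P' → P and build the canonical LR(0) collection (I0 = CLOSURE({[P' → . P]}), then GOTO on every symbol after a dot until no new states appear). It has 13 states:
  I0: { [C → . c *], [C → . d], [P → . C * C], [P → . C C], [P → . d * c], [P → . d c], [P' → . P] }  — shift
  I1: { [C → . c *], [C → . d], [P → C . * C], [P → C . C] }  — shift
  I2: { [P' → P .] }  — accept
  I3: { [C → c . *] }  — shift
  I4: { [C → d .], [P → d . * c], [P → d . c] }  — shift, reduce
  I5: { [P → d * . c] }  — shift
  I6: { [P → d c .] }  — reduce
  I7: { [P → d * c .] }  — reduce
  I8: { [C → c * .] }  — reduce
  I9: { [C → . c *], [C → . d], [P → C * . C] }  — shift
  I10: { [P → C C .] }  — reduce
  I11: { [C → d .] }  — reduce
  I12: { [P → C * C .] }  — reduce

I4 contains reduce item [C → d .] and shift items [P → d . * c], [P → d . c] — shift-reduce conflict.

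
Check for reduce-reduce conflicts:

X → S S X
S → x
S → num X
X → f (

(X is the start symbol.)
No reduce-reduce conflicts

A reduce-reduce conflict occurs when an LR(0) state has two complete items [A → α .] and [B → β .] — both call for a reduction, and with no lookahead the parser cannot choose between them.

Augment with X' → X and build the canonical LR(0) collection (I0 = CLOSURE({[X' → . X]}), then GOTO on every symbol after a dot until no new states appear). It has 10 states:
  I0: { [S → . num X], [S → . x], [X → . S S X], [X → . f (], [X' → . X] }  — shift
  I1: { [S → . num X], [S → . x], [X → S . S X] }  — shift
  I2: { [X' → X .] }  — accept
  I3: { [X → f . (] }  — shift
  I4: { [S → . num X], [S → . x], [S → num . X], [X → . S S X], [X → . f (] }  — shift
  I5: { [S → x .] }  — reduce
  I6: { [S → num X .] }  — reduce
  I7: { [X → f ( .] }  — reduce
  I8: { [S → . num X], [S → . x], [X → . S S X], [X → . f (], [X → S S . X] }  — shift
  I9: { [X → S S X .] }  — reduce

No state contains more than one complete item.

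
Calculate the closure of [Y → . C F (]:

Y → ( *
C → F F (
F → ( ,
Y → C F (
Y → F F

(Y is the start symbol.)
{ [C → . F F (], [F → . ( ,], [Y → . C F (] }

Start with: [Y → . C F (]
  [Y → . C F (] has the dot before C: add [C → . F F (]
  [C → . F F (] has the dot before F: add [F → . ( ,]
No further items can be added.

CLOSURE = { [C → . F F (], [F → . ( ,], [Y → . C F (] }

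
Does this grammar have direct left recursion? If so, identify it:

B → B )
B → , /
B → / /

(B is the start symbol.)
B → B ): LEFT RECURSIVE (starts with B)
B → , /: starts with ','
B → / /: starts with '/'

The grammar has direct left recursion on: B.

Answer: Yes, B is left-recursive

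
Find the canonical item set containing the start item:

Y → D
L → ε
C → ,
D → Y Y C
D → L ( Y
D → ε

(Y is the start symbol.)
{ [D → . L ( Y], [D → . Y Y C], [D → .], [L → .], [Y → . D], [Y' → . Y] }

First, augment the grammar with Y' → Y
I₀ = CLOSURE({ [Y' → . Y] }):
  [Y' → . Y] has the dot before Y: add [Y → . D]
  [Y → . D] has the dot before D: add [D → . Y Y C], [D → . L ( Y], [D → .]
  [D → . L ( Y] has the dot before L: add [L → .]
No further items can be added.

I₀ = { [D → . L ( Y], [D → . Y Y C], [D → .], [L → .], [Y → . D], [Y' → . Y] }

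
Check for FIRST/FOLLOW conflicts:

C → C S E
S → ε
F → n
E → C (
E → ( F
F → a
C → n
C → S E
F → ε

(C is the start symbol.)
Yes. F → n with FOLLOW(F) on { 'n' }

A FIRST/FOLLOW conflict occurs when a non-terminal N has a nullable alternative N → β (β ⇒* ε) and another alternative N → α with FIRST(α) ∩ FOLLOW(N) ≠ ∅: on such a lookahead the parser cannot decide between expanding α and letting N vanish via β.

Nullable non-terminals: F, S.

F: nullable alternative(s) F → ε; FOLLOW(F) = { $, '(', 'n' }
  F → n: FIRST \ {ε} = { 'n' } — overlaps FOLLOW(F) on { 'n' }: CONFLICT
  F → a: FIRST \ {ε} = { 'a' } — disjoint from FOLLOW(F)
  F → ε: FIRST \ {ε} = { } — this is the only nullable alternative, skip
S has a nullable alternative but only one production, so nothing to check.

C, E have no nullable alternative, so no FIRST/FOLLOW check is needed there.

So the grammar has 1 FIRST/FOLLOW conflict (marked CONFLICT above).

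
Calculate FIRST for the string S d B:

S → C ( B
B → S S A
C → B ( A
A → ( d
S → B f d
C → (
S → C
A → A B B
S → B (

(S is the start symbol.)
FIRST sets of the non-terminals involved (from the grammar, by fixed-point iteration):
  FIRST(S) = { '(' }

To compute FIRST(S d B), process the symbols left to right:
Symbol S is a non-terminal. Add FIRST(S) \ {ε} = { '(' }
S is not nullable (ε ∉ FIRST(S)), so stop here.
FIRST(S d B) = { '(' }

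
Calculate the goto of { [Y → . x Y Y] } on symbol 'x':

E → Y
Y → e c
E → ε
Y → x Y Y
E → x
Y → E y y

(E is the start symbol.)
GOTO(I, 'x') = CLOSURE({ [A → αX.β] : [A → α.Xβ] ∈ I, X = 'x' })

Items with dot before 'x', with the dot advanced:
  [Y → . x Y Y] → [Y → x . Y Y]
Closure of the advanced items:
  [Y → x . Y Y] has the dot before Y: add [Y → . e c], [Y → . x Y Y], [Y → . E y y]
  [Y → . E y y] has the dot before E: add [E → . Y], [E → .], [E → . x]

GOTO = { [E → . Y], [E → . x], [E → .], [Y → . E y y], [Y → . e c], [Y → . x Y Y], [Y → x . Y Y] }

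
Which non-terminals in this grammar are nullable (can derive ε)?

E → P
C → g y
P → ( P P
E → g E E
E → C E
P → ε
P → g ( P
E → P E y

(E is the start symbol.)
A non-terminal is nullable if it can derive ε (the empty string): either it has an ε-production, or it has a production whose right-hand side consists entirely of nullable non-terminals.

ε-productions: P → ε
So P is immediately nullable.
E → P: every symbol on the right is nullable, so E is nullable too.
No further non-terminal can be added: every production for the remaining non-terminals contains a terminal or a non-nullable non-terminal.
Nullable = { 'E', 'P' }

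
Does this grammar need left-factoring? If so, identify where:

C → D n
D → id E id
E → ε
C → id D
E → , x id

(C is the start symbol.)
Left-factoring is needed when two productions for the same non-terminal
share a common prefix on the right-hand side.

Productions for C:
  C → D n
  C → id D
Productions for E:
  E → ε
  E → , x id

No common prefixes found.

Answer: No, left-factoring is not needed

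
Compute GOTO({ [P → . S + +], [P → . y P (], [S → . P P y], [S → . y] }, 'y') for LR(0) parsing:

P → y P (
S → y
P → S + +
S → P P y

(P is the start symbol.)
{ [P → . S + +], [P → . y P (], [P → y . P (], [S → . P P y], [S → . y], [S → y .] }

GOTO(I, 'y') = CLOSURE({ [A → αX.β] : [A → α.Xβ] ∈ I, X = 'y' })

Items with dot before 'y', with the dot advanced:
  [P → . y P (] → [P → y . P (]
  [S → . y] → [S → y .]
Closure of the advanced items:
  [P → y . P (] has the dot before P: add [P → . y P (], [P → . S + +]
  [P → . S + +] has the dot before S: add [S → . y], [S → . P P y]

GOTO = { [P → . S + +], [P → . y P (], [P → y . P (], [S → . P P y], [S → . y], [S → y .] }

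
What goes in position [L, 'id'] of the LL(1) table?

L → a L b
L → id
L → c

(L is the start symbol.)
To find M[L, 'id'], we find productions for L where 'id' is in the predict set (PREDICT(N → α) = (FIRST(α) \ {ε}) ∪ (FOLLOW(N) if α ⇒* ε)).

L → a L b: PREDICT = { 'a' }
L → id: PREDICT = { 'id' }
  'id' is in predict set, so this production goes in M[L, 'id']
L → c: PREDICT = { 'c' }

M[L, 'id'] = L → id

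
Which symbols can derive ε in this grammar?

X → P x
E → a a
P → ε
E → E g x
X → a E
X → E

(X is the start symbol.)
ε-productions: P → ε
So P is immediately nullable.
No further non-terminal can be added: every production for the remaining non-terminals contains a terminal or a non-nullable non-terminal.
Nullable = { 'P' }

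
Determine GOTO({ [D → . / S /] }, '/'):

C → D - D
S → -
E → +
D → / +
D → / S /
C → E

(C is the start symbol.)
{ [D → / . S /], [S → . -] }

GOTO(I, '/') = CLOSURE({ [A → αX.β] : [A → α.Xβ] ∈ I, X = '/' })

Items with dot before '/', with the dot advanced:
  [D → . / S /] → [D → / . S /]
Closure of the advanced items:
  [D → / . S /] has the dot before S: add [S → . -]

GOTO = { [D → / . S /], [S → . -] }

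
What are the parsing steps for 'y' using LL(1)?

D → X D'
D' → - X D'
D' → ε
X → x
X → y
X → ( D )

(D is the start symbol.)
LL(1) parsing maintains a stack (initially the start symbol over $) and the input. At each step: if the stack top is a terminal, match it against the current input token; if it is a non-terminal N, replace it with the RHS of M[N, lookahead] (the unique production whose predict set contains the lookahead).

Stack is shown with the top on the left.

Stack   Input  Action
---------------------
D $     y $    output D → X D'
X D' $  y $    output X → y
y D' $  y $    match 'y'
D' $    $      output D' → ε
$       $      accept

The string is accepted.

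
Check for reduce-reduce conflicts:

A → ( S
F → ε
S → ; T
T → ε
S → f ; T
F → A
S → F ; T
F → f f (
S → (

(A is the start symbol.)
Augment with A' → A and build the canonical LR(0) collection (I0 = CLOSURE({[A' → . A]}), then GOTO on every symbol after a dot until no new states appear). It has 16 states:
  I0: { [A → . ( S], [A' → . A] }  — shift
  I1: { [A → ( . S], [A → . ( S], [F → . A], [F → . f f (], [F → .], [S → . (], [S → . ; T], [S → . F ; T], [S → . f ; T] }  — shift, reduce
  I2: { [A' → A .] }  — accept
  I3: { [A → ( . S], [A → . ( S], [F → . A], [F → . f f (], [F → .], [S → ( .], [S → . (], [S → . ; T], [S → . F ; T], [S → . f ; T] }  — shift, 2 reduces
  I4: { [S → ; . T], [T → .] }  — reduce
  I5: { [F → A .] }  — reduce
  I6: { [S → F . ; T] }  — shift
  I7: { [A → ( S .] }  — reduce
  I8: { [F → f . f (], [S → f . ; T] }  — shift
  I9: { [S → f ; . T], [T → .] }  — reduce
  I10: { [F → f f . (] }  — shift
  I11: { [F → f f ( .] }  — reduce
  I12: { [S → f ; T .] }  — reduce
  I13: { [S → F ; . T], [T → .] }  — reduce
  I14: { [S → F ; T .] }  — reduce
  I15: { [S → ; T .] }  — reduce

I3 contains complete items [F → .], [S → ( .] — reduce-reduce conflict.

Answer: Yes — I3: [F → .] vs [S → ( .]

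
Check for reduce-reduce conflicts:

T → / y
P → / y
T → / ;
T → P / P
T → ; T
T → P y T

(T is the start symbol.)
Yes — I13: [P → / y .] vs [T → / y .]

A reduce-reduce conflict occurs when an LR(0) state has two complete items [A → α .] and [B → β .] — both call for a reduction, and with no lookahead the parser cannot choose between them.

Augment with T' → T and build the canonical LR(0) collection (I0 = CLOSURE({[T' → . T]}), then GOTO on every symbol after a dot until no new states appear). It has 14 states:
  I0: { [P → . / y], [T → . / ;], [T → . / y], [T → . ; T], [T → . P / P], [T → . P y T], [T' → . T] }  — shift
  I1: { [P → / . y], [T → / . ;], [T → / . y] }  — shift
  I2: { [P → . / y], [T → . / ;], [T → . / y], [T → . ; T], [T → . P / P], [T → . P y T], [T → ; . T] }  — shift
  I3: { [T → P . / P], [T → P . y T] }  — shift
  I4: { [T' → T .] }  — accept
  I5: { [P → . / y], [T → P / . P] }  — shift
  I6: { [P → . / y], [T → . / ;], [T → . / y], [T → . ; T], [T → . P / P], [T → . P y T], [T → P y . T] }  — shift
  I7: { [T → P y T .] }  — reduce
  I8: { [P → / . y] }  — shift
  I9: { [T → P / P .] }  — reduce
  I10: { [P → / y .] }  — reduce
  I11: { [T → ; T .] }  — reduce
  I12: { [T → / ; .] }  — reduce
  I13: { [P → / y .], [T → / y .] }  — 2 reduces

I13 contains complete items [P → / y .], [T → / y .] — reduce-reduce conflict.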